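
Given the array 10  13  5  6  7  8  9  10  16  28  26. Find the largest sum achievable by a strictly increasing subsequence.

Let S[i] be the best sum of a strictly increasing subsequence ending at i:
i:      1  2  3  4  5  6  7  8  9 10 11
a[i]:  10 13  5  6  7  8  9 10 16 28 26
S:     10 23  5 11 18 26 35 45 61 89 87
Maximum is 89 (e.g. 5 + 6 + 7 + 8 + 9 + 10 + 16 + 28).

89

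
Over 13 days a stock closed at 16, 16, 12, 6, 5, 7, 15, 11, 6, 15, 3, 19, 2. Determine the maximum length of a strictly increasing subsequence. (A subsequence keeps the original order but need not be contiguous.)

5

Let dp[i] be the length of the longest such subsequence ending at index i:
i:      1  2  3  4  5  6  7  8  9 10 11 12 13
a[i]:  16 16 12  6  5  7 15 11  6 15  3 19  2
dp:     1  1  1  1  1  2  3  3  2  4  1  5  1
Maximum dp value is 5.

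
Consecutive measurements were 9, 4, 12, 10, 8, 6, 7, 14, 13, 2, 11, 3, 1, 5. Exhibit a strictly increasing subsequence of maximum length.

Patience tails give the LIS length; then backtrack through the dp parents:
9 → extends → [9]
4 → replaces 9 → [4]
12 → extends → [4, 12]
10 → replaces 12 → [4, 10]
8 → replaces 10 → [4, 8]
6 → replaces 8 → [4, 6]
7 → extends → [4, 6, 7]
14 → extends → [4, 6, 7, 14]
13 → replaces 14 → [4, 6, 7, 13]
2 → replaces 4 → [2, 6, 7, 13]
11 → replaces 13 → [2, 6, 7, 11]
3 → replaces 6 → [2, 3, 7, 11]
1 → replaces 2 → [1, 3, 7, 11]
5 → replaces 7 → [1, 3, 5, 11]
Length 4; one witness is 4, 6, 7, 14.

4, 6, 7, 14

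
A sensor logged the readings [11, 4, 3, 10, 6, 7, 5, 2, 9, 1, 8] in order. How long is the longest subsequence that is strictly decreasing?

6

Negate each value so 'decreasing' becomes 'increasing', then run patience tails on the negated sequence:
-11 → extends → [-11]
-4 → extends → [-11, -4]
-3 → extends → [-11, -4, -3]
-10 → replaces -4 → [-11, -10, -3]
-6 → replaces -3 → [-11, -10, -6]
-7 → replaces -6 → [-11, -10, -7]
-5 → extends → [-11, -10, -7, -5]
-2 → extends → [-11, -10, -7, -5, -2]
-9 → replaces -7 → [-11, -10, -9, -5, -2]
-1 → extends → [-11, -10, -9, -5, -2, -1]
-8 → replaces -5 → [-11, -10, -9, -8, -2, -1]
Six tails, so the longest strictly decreasing subsequence of the original has length 6.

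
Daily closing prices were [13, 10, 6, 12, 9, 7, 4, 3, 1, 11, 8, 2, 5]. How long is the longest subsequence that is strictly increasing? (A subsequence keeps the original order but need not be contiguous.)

3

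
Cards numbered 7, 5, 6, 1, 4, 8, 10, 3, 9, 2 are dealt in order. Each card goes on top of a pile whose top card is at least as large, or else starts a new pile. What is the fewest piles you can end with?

Place each on the leftmost legal pile:
7 → new pile 1 (tops now [7])
5 → pile 1 (tops now [5])
6 → new pile 2 (tops now [5, 6])
1 → pile 1 (tops now [1, 6])
4 → pile 2 (tops now [1, 4])
8 → new pile 3 (tops now [1, 4, 8])
10 → new pile 4 (tops now [1, 4, 8, 10])
3 → pile 2 (tops now [1, 3, 8, 10])
9 → pile 4 (tops now [1, 3, 8, 9])
2 → pile 2 (tops now [1, 2, 8, 9])
Four piles.

4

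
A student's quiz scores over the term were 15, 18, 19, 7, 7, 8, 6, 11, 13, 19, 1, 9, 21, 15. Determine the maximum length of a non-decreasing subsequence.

7

Let dp[i] be the length of the longest such subsequence ending at index i:
i:      1  2  3  4  5  6  7  8  9 10 11 12 13 14
a[i]:  15 18 19  7  7  8  6 11 13 19  1  9 21 15
dp:     1  2  3  1  2  3  1  4  5  6  1  4  7  6
Maximum dp value is 7.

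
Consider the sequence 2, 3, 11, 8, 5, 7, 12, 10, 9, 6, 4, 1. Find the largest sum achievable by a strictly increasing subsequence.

29

Let S[i] be the best sum of a strictly increasing subsequence ending at i:
i:      1  2  3  4  5  6  7  8  9 10 11 12
a[i]:   2  3 11  8  5  7 12 10  9  6  4  1
S:      2  5 16 13 10 17 29 27 26 16  9  1
Maximum is 29 (e.g. 2 + 3 + 5 + 7 + 12).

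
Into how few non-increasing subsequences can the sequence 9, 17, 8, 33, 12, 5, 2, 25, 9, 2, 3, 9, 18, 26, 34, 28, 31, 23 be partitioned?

Place each on the leftmost legal pile:
9 → new pile 1 (tops now [9])
17 → new pile 2 (tops now [9, 17])
8 → pile 1 (tops now [8, 17])
33 → new pile 3 (tops now [8, 17, 33])
12 → pile 2 (tops now [8, 12, 33])
5 → pile 1 (tops now [5, 12, 33])
2 → pile 1 (tops now [2, 12, 33])
25 → pile 3 (tops now [2, 12, 25])
9 → pile 2 (tops now [2, 9, 25])
2 → pile 1 (tops now [2, 9, 25])
3 → pile 2 (tops now [2, 3, 25])
9 → pile 3 (tops now [2, 3, 9])
18 → new pile 4 (tops now [2, 3, 9, 18])
26 → new pile 5 (tops now [2, 3, 9, 18, 26])
34 → new pile 6 (tops now [2, 3, 9, 18, 26, 34])
28 → pile 6 (tops now [2, 3, 9, 18, 26, 28])
31 → new pile 7 (tops now [2, 3, 9, 18, 26, 28, 31])
23 → pile 5 (tops now [2, 3, 9, 18, 23, 28, 31])
Seven piles.

7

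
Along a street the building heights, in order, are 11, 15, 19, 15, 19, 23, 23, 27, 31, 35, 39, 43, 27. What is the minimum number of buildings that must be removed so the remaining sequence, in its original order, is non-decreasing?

Fewest deletions = n − (longest non-decreasing subsequence).
i:      1  2  3  4  5  6  7  8  9 10 11 12 13
a[i]:  11 15 19 15 19 23 23 27 31 35 39 43 27
dp:     1  2  3  3  4  5  6  7  8  9 10 11  8
max dp = 11, so deletions = 13 − 11 = 2.

2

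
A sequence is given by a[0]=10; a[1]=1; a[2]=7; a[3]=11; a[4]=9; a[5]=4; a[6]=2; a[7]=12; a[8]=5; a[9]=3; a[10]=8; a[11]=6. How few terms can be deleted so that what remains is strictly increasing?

8

Fewest deletions = n − (longest strictly increasing subsequence).
Patience tails:
10 → extends → [10]
1 → replaces 10 → [1]
7 → extends → [1, 7]
11 → extends → [1, 7, 11]
9 → replaces 11 → [1, 7, 9]
4 → replaces 7 → [1, 4, 9]
2 → replaces 4 → [1, 2, 9]
12 → extends → [1, 2, 9, 12]
5 → replaces 9 → [1, 2, 5, 12]
3 → replaces 5 → [1, 2, 3, 12]
8 → replaces 12 → [1, 2, 3, 8]
6 → replaces 8 → [1, 2, 3, 6]
Longest strictly increasing subsequence has length 4, so deletions = 12 − 4 = 8.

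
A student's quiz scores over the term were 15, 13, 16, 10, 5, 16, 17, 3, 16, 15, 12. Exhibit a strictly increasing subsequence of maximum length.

Patience tails give the LIS length; then backtrack through the dp parents:
15 → extends → [15]
13 → replaces 15 → [13]
16 → extends → [13, 16]
10 → replaces 13 → [10, 16]
5 → replaces 10 → [5, 16]
16 → already a tail → [5, 16]
17 → extends → [5, 16, 17]
3 → replaces 5 → [3, 16, 17]
16 → already a tail → [3, 16, 17]
15 → replaces 16 → [3, 15, 17]
12 → replaces 15 → [3, 12, 17]
Length 3; one witness is 15, 16, 17.

15, 16, 17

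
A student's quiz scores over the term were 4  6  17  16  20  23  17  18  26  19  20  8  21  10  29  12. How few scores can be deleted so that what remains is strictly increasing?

7

Fewest deletions = n − (longest strictly increasing subsequence).
i:      1  2  3  4  5  6  7  8  9 10 11 12 13 14 15 16
a[i]:   4  6 17 16 20 23 17 18 26 19 20  8 21 10 29 12
dp:     1  2  3  3  4  5  4  5  6  6  7  3  8  4  9  5
max dp = 9, so deletions = 16 − 9 = 7.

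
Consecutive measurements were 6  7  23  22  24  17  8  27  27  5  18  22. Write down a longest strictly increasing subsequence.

6, 7, 23, 24, 27

Patience tails give the LIS length; then backtrack through the dp parents:
6 → extends → [6]
7 → extends → [6, 7]
23 → extends → [6, 7, 23]
22 → replaces 23 → [6, 7, 22]
24 → extends → [6, 7, 22, 24]
17 → replaces 22 → [6, 7, 17, 24]
8 → replaces 17 → [6, 7, 8, 24]
27 → extends → [6, 7, 8, 24, 27]
27 → already a tail → [6, 7, 8, 24, 27]
5 → replaces 6 → [5, 7, 8, 24, 27]
18 → replaces 24 → [5, 7, 8, 18, 27]
22 → replaces 27 → [5, 7, 8, 18, 22]
Length 5; one witness is 6, 7, 23, 24, 27.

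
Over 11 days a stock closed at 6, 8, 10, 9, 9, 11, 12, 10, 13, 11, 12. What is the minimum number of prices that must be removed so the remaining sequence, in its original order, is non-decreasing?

Fewest deletions = n − (longest non-decreasing subsequence).
Patience tails:
6 → extends → [6]
8 → extends → [6, 8]
10 → extends → [6, 8, 10]
9 → replaces 10 → [6, 8, 9]
9 → extends → [6, 8, 9, 9]
11 → extends → [6, 8, 9, 9, 11]
12 → extends → [6, 8, 9, 9, 11, 12]
10 → replaces 11 → [6, 8, 9, 9, 10, 12]
13 → extends → [6, 8, 9, 9, 10, 12, 13]
11 → replaces 12 → [6, 8, 9, 9, 10, 11, 13]
12 → replaces 13 → [6, 8, 9, 9, 10, 11, 12]
Longest non-decreasing subsequence has length 7, so deletions = 11 − 7 = 4.

4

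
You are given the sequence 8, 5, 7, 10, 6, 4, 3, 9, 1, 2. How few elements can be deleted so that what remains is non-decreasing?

Fewest deletions = n − (longest non-decreasing subsequence).
Patience tails:
8 → extends → [8]
5 → replaces 8 → [5]
7 → extends → [5, 7]
10 → extends → [5, 7, 10]
6 → replaces 7 → [5, 6, 10]
4 → replaces 5 → [4, 6, 10]
3 → replaces 4 → [3, 6, 10]
9 → replaces 10 → [3, 6, 9]
1 → replaces 3 → [1, 6, 9]
2 → replaces 6 → [1, 2, 9]
Longest non-decreasing subsequence has length 3, so deletions = 10 − 3 = 7.

7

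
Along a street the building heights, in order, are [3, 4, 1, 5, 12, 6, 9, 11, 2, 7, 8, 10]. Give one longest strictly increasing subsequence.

Patience tails give the LIS length; then backtrack through the dp parents:
3 → extends → [3]
4 → extends → [3, 4]
1 → replaces 3 → [1, 4]
5 → extends → [1, 4, 5]
12 → extends → [1, 4, 5, 12]
6 → replaces 12 → [1, 4, 5, 6]
9 → extends → [1, 4, 5, 6, 9]
11 → extends → [1, 4, 5, 6, 9, 11]
2 → replaces 4 → [1, 2, 5, 6, 9, 11]
7 → replaces 9 → [1, 2, 5, 6, 7, 11]
8 → replaces 11 → [1, 2, 5, 6, 7, 8]
10 → extends → [1, 2, 5, 6, 7, 8, 10]
Length 7; one witness is 3, 4, 5, 6, 7, 8, 10.

3, 4, 5, 6, 7, 8, 10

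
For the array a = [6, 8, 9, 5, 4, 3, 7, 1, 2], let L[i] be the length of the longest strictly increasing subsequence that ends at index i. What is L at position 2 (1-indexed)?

2

dp[i] = 1 + max{dp[j] : j<i, a[j]<a[i]} (or 1 if no such j):
i:     1 2 3 4 5 6 7 8 9
a[i]:  6 8 9 5 4 3 7 1 2
dp:    1 2 3 1 1 1 2 1 2
At index 2 the value is 2.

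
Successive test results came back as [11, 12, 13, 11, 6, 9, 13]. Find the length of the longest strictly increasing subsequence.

3

Track the smallest tail for each achievable length (strict):
11 → extends → [11]
12 → extends → [11, 12]
13 → extends → [11, 12, 13]
11 → already a tail → [11, 12, 13]
6 → replaces 11 → [6, 12, 13]
9 → replaces 12 → [6, 9, 13]
13 → already a tail → [6, 9, 13]
Three tails, so the longest strictly increasing subsequence has length 3 (e.g. 11, 12, 13).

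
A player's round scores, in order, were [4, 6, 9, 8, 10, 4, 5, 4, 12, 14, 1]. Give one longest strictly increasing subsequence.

4, 6, 9, 10, 12, 14

Patience tails give the LIS length; then backtrack through the dp parents:
4 → extends → [4]
6 → extends → [4, 6]
9 → extends → [4, 6, 9]
8 → replaces 9 → [4, 6, 8]
10 → extends → [4, 6, 8, 10]
4 → already a tail → [4, 6, 8, 10]
5 → replaces 6 → [4, 5, 8, 10]
4 → already a tail → [4, 5, 8, 10]
12 → extends → [4, 5, 8, 10, 12]
14 → extends → [4, 5, 8, 10, 12, 14]
1 → replaces 4 → [1, 5, 8, 10, 12, 14]
Length 6; one witness is 4, 6, 9, 10, 12, 14.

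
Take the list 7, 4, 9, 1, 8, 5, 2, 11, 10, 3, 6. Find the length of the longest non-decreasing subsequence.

4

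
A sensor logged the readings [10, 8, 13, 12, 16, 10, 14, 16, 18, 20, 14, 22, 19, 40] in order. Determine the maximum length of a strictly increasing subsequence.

8

Track the smallest tail for each achievable length (strict):
10 → extends → [10]
8 → replaces 10 → [8]
13 → extends → [8, 13]
12 → replaces 13 → [8, 12]
16 → extends → [8, 12, 16]
10 → replaces 12 → [8, 10, 16]
14 → replaces 16 → [8, 10, 14]
16 → extends → [8, 10, 14, 16]
18 → extends → [8, 10, 14, 16, 18]
20 → extends → [8, 10, 14, 16, 18, 20]
14 → already a tail → [8, 10, 14, 16, 18, 20]
22 → extends → [8, 10, 14, 16, 18, 20, 22]
19 → replaces 20 → [8, 10, 14, 16, 18, 19, 22]
40 → extends → [8, 10, 14, 16, 18, 19, 22, 40]
Eight tails, so the longest strictly increasing subsequence has length 8 (e.g. 10, 13, 14, 16, 18, 20, 22, 40).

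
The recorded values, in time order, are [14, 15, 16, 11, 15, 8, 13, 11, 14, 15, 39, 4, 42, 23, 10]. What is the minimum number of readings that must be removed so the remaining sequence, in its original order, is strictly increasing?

9

Fewest deletions = n − (longest strictly increasing subsequence).
i:      1  2  3  4  5  6  7  8  9 10 11 12 13 14 15
a[i]:  14 15 16 11 15  8 13 11 14 15 39  4 42 23 10
dp:     1  2  3  1  2  1  2  2  3  4  5  1  6  5  2
max dp = 6, so deletions = 15 − 6 = 9.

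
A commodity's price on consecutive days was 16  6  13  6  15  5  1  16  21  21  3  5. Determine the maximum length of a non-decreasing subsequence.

Track the smallest tail for each achievable length (allowing ties):
16 → extends → [16]
6 → replaces 16 → [6]
13 → extends → [6, 13]
6 → replaces 13 → [6, 6]
15 → extends → [6, 6, 15]
5 → replaces 6 → [5, 6, 15]
1 → replaces 5 → [1, 6, 15]
16 → extends → [1, 6, 15, 16]
21 → extends → [1, 6, 15, 16, 21]
21 → extends → [1, 6, 15, 16, 21, 21]
3 → replaces 6 → [1, 3, 15, 16, 21, 21]
5 → replaces 15 → [1, 3, 5, 16, 21, 21]
Six tails, so the longest non-decreasing subsequence has length 6 (e.g. 6, 13, 15, 16, 21, 21).

6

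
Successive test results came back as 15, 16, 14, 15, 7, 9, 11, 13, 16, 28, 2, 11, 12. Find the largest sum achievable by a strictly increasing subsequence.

Let S[i] be the best sum of a strictly increasing subsequence ending at i:
i:      1  2  3  4  5  6  7  8  9 10 11 12 13
a[i]:  15 16 14 15  7  9 11 13 16 28  2 11 12
S:     15 31 14 29  7 16 27 40 56 84  2 27 39
Maximum is 84 (e.g. 7 + 9 + 11 + 13 + 16 + 28).

84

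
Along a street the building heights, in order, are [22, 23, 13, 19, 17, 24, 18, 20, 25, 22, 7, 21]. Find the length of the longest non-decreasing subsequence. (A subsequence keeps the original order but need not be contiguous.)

5

Let dp[i] be the length of the longest such subsequence ending at index i:
i:      1  2  3  4  5  6  7  8  9 10 11 12
a[i]:  22 23 13 19 17 24 18 20 25 22  7 21
dp:     1  2  1  2  2  3  3  4  5  5  1  5
Maximum dp value is 5.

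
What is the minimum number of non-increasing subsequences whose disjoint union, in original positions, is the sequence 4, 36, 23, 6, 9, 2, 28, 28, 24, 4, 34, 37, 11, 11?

6

The minimum number of non-increasing subsequences covering a sequence equals the length of its longest strictly increasing subsequence.
LIS length is 6 (e.g. 4, 6, 9, 28, 34, 37), so 6 piles are needed.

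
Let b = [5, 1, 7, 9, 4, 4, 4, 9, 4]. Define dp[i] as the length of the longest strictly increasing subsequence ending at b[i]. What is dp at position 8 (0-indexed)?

2

dp[i] = 1 + max{dp[j] : j<i, b[j]<b[i]} (or 1 if no such j):
i:     0 1 2 3 4 5 6 7 8
b[i]:  5 1 7 9 4 4 4 9 4
dp:    1 1 2 3 2 2 2 3 2
At index 8 the value is 2.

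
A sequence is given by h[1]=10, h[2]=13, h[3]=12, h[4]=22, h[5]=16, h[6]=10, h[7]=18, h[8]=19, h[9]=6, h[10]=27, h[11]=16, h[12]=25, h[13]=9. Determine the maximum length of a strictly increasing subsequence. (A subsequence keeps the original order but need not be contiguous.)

6

Let dp[i] be the length of the longest such subsequence ending at index i:
i:      1  2  3  4  5  6  7  8  9 10 11 12 13
h[i]:  10 13 12 22 16 10 18 19  6 27 16 25  9
dp:     1  2  2  3  3  1  4  5  1  6  3  6  2
Maximum dp value is 6.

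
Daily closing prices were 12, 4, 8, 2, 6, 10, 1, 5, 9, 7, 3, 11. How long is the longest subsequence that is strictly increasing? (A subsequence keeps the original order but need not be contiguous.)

Let dp[i] be the length of the longest such subsequence ending at index i:
i:      1  2  3  4  5  6  7  8  9 10 11 12
a[i]:  12  4  8  2  6 10  1  5  9  7  3 11
dp:     1  1  2  1  2  3  1  2  3  3  2  4
Maximum dp value is 4.

4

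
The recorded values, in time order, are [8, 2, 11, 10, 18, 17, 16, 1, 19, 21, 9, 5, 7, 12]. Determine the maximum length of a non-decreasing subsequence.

5

Track the smallest tail for each achievable length (allowing ties):
8 → extends → [8]
2 → replaces 8 → [2]
11 → extends → [2, 11]
10 → replaces 11 → [2, 10]
18 → extends → [2, 10, 18]
17 → replaces 18 → [2, 10, 17]
16 → replaces 17 → [2, 10, 16]
1 → replaces 2 → [1, 10, 16]
19 → extends → [1, 10, 16, 19]
21 → extends → [1, 10, 16, 19, 21]
9 → replaces 10 → [1, 9, 16, 19, 21]
5 → replaces 9 → [1, 5, 16, 19, 21]
7 → replaces 16 → [1, 5, 7, 19, 21]
12 → replaces 19 → [1, 5, 7, 12, 21]
Five tails, so the longest non-decreasing subsequence has length 5 (e.g. 8, 11, 18, 19, 21).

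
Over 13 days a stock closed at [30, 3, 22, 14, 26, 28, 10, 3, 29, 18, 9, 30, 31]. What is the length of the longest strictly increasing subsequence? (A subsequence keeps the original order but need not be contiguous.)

Track the smallest tail for each achievable length (strict):
30 → extends → [30]
3 → replaces 30 → [3]
22 → extends → [3, 22]
14 → replaces 22 → [3, 14]
26 → extends → [3, 14, 26]
28 → extends → [3, 14, 26, 28]
10 → replaces 14 → [3, 10, 26, 28]
3 → already a tail → [3, 10, 26, 28]
29 → extends → [3, 10, 26, 28, 29]
18 → replaces 26 → [3, 10, 18, 28, 29]
9 → replaces 10 → [3, 9, 18, 28, 29]
30 → extends → [3, 9, 18, 28, 29, 30]
31 → extends → [3, 9, 18, 28, 29, 30, 31]
Seven tails, so the longest strictly increasing subsequence has length 7 (e.g. 3, 22, 26, 28, 29, 30, 31).

7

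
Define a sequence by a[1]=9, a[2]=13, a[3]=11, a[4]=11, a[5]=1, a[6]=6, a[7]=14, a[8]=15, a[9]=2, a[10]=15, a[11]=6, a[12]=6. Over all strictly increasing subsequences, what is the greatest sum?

51

Let S[i] be the best sum of a strictly increasing subsequence ending at i:
i:      1  2  3  4  5  6  7  8  9 10 11 12
a[i]:   9 13 11 11  1  6 14 15  2 15  6  6
S:      9 22 20 20  1  7 36 51  3 51  9  9
Maximum is 51 (e.g. 9 + 13 + 14 + 15).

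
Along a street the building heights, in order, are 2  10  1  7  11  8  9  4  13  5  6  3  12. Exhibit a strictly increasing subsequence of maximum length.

2, 7, 8, 9, 13

Patience tails give the LIS length; then backtrack through the dp parents:
2 → extends → [2]
10 → extends → [2, 10]
1 → replaces 2 → [1, 10]
7 → replaces 10 → [1, 7]
11 → extends → [1, 7, 11]
8 → replaces 11 → [1, 7, 8]
9 → extends → [1, 7, 8, 9]
4 → replaces 7 → [1, 4, 8, 9]
13 → extends → [1, 4, 8, 9, 13]
5 → replaces 8 → [1, 4, 5, 9, 13]
6 → replaces 9 → [1, 4, 5, 6, 13]
3 → replaces 4 → [1, 3, 5, 6, 13]
12 → replaces 13 → [1, 3, 5, 6, 12]
Length 5; one witness is 2, 7, 8, 9, 13.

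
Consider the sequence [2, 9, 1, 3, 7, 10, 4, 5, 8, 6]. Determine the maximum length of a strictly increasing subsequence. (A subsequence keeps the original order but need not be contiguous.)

Let dp[i] be the length of the longest such subsequence ending at index i:
i:      1  2  3  4  5  6  7  8  9 10
a[i]:   2  9  1  3  7 10  4  5  8  6
dp:     1  2  1  2  3  4  3  4  5  5
Maximum dp value is 5.

5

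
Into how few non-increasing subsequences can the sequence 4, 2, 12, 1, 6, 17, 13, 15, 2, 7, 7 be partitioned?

Place each on the leftmost legal pile:
4 → new pile 1 (tops now [4])
2 → pile 1 (tops now [2])
12 → new pile 2 (tops now [2, 12])
1 → pile 1 (tops now [1, 12])
6 → pile 2 (tops now [1, 6])
17 → new pile 3 (tops now [1, 6, 17])
13 → pile 3 (tops now [1, 6, 13])
15 → new pile 4 (tops now [1, 6, 13, 15])
2 → pile 2 (tops now [1, 2, 13, 15])
7 → pile 3 (tops now [1, 2, 7, 15])
7 → pile 3 (tops now [1, 2, 7, 15])
Four piles.

4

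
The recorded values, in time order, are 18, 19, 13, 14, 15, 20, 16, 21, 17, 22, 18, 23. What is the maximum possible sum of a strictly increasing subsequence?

128

Let S[i] be the best sum of a strictly increasing subsequence ending at i:
i:       1   2   3   4   5   6   7   8   9  10  11  12
a[i]:   18  19  13  14  15  20  16  21  17  22  18  23
S:      18  37  13  27  42  62  58  83  75 105  93 128
Maximum is 128 (e.g. 13 + 14 + 15 + 20 + 21 + 22 + 23).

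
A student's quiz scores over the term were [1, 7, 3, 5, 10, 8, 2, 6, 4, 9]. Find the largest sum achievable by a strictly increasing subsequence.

Let S[i] be the best sum of a strictly increasing subsequence ending at i:
i:      1  2  3  4  5  6  7  8  9 10
a[i]:   1  7  3  5 10  8  2  6  4  9
S:      1  8  4  9 19 17  3 15  8 26
Maximum is 26 (e.g. 1 + 3 + 5 + 8 + 9).

26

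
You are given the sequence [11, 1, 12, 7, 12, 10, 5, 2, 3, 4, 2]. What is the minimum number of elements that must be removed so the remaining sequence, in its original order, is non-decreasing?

7

Fewest deletions = n − (longest non-decreasing subsequence).
i:      1  2  3  4  5  6  7  8  9 10 11
a[i]:  11  1 12  7 12 10  5  2  3  4  2
dp:     1  1  2  2  3  3  2  2  3  4  3
max dp = 4, so deletions = 11 − 4 = 7.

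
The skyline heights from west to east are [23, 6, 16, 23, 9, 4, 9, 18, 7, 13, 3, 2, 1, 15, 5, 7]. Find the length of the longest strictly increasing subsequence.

4

Track the smallest tail for each achievable length (strict):
23 → extends → [23]
6 → replaces 23 → [6]
16 → extends → [6, 16]
23 → extends → [6, 16, 23]
9 → replaces 16 → [6, 9, 23]
4 → replaces 6 → [4, 9, 23]
9 → already a tail → [4, 9, 23]
18 → replaces 23 → [4, 9, 18]
7 → replaces 9 → [4, 7, 18]
13 → replaces 18 → [4, 7, 13]
3 → replaces 4 → [3, 7, 13]
2 → replaces 3 → [2, 7, 13]
1 → replaces 2 → [1, 7, 13]
15 → extends → [1, 7, 13, 15]
5 → replaces 7 → [1, 5, 13, 15]
7 → replaces 13 → [1, 5, 7, 15]
Four tails, so the longest strictly increasing subsequence has length 4 (e.g. 6, 9, 13, 15).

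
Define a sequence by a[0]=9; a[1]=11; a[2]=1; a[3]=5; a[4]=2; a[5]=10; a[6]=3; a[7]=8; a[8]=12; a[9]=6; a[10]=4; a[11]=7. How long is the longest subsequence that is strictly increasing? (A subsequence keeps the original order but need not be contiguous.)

5

Let dp[i] be the length of the longest such subsequence ending at index i:
i:      0  1  2  3  4  5  6  7  8  9 10 11
a[i]:   9 11  1  5  2 10  3  8 12  6  4  7
dp:     1  2  1  2  2  3  3  4  5  4  4  5
Maximum dp value is 5.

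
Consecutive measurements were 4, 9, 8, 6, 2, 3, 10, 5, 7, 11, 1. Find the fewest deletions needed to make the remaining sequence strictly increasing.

Fewest deletions = n − (longest strictly increasing subsequence).
i:      1  2  3  4  5  6  7  8  9 10 11
a[i]:   4  9  8  6  2  3 10  5  7 11  1
dp:     1  2  2  2  1  2  3  3  4  5  1
max dp = 5, so deletions = 11 − 5 = 6.

6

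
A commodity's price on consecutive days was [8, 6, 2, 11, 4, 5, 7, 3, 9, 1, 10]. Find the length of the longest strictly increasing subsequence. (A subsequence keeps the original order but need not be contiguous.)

6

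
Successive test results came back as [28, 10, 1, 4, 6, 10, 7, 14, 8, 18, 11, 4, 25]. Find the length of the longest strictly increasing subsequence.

Track the smallest tail for each achievable length (strict):
28 → extends → [28]
10 → replaces 28 → [10]
1 → replaces 10 → [1]
4 → extends → [1, 4]
6 → extends → [1, 4, 6]
10 → extends → [1, 4, 6, 10]
7 → replaces 10 → [1, 4, 6, 7]
14 → extends → [1, 4, 6, 7, 14]
8 → replaces 14 → [1, 4, 6, 7, 8]
18 → extends → [1, 4, 6, 7, 8, 18]
11 → replaces 18 → [1, 4, 6, 7, 8, 11]
4 → already a tail → [1, 4, 6, 7, 8, 11]
25 → extends → [1, 4, 6, 7, 8, 11, 25]
Seven tails, so the longest strictly increasing subsequence has length 7 (e.g. 1, 4, 6, 10, 14, 18, 25).

7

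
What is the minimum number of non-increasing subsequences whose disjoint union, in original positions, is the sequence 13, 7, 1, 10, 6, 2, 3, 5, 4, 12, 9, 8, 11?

6

The minimum number of non-increasing subsequences covering a sequence equals the length of its longest strictly increasing subsequence.
LIS length is 6 (e.g. 1, 2, 3, 5, 9, 11), so 6 piles are needed.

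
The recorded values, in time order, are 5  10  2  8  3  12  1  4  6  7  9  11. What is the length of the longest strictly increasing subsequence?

7

Track the smallest tail for each achievable length (strict):
5 → extends → [5]
10 → extends → [5, 10]
2 → replaces 5 → [2, 10]
8 → replaces 10 → [2, 8]
3 → replaces 8 → [2, 3]
12 → extends → [2, 3, 12]
1 → replaces 2 → [1, 3, 12]
4 → replaces 12 → [1, 3, 4]
6 → extends → [1, 3, 4, 6]
7 → extends → [1, 3, 4, 6, 7]
9 → extends → [1, 3, 4, 6, 7, 9]
11 → extends → [1, 3, 4, 6, 7, 9, 11]
Seven tails, so the longest strictly increasing subsequence has length 7 (e.g. 2, 3, 4, 6, 7, 9, 11).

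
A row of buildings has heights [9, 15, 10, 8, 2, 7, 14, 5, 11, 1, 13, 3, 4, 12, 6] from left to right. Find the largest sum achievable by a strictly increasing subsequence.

43

Let S[i] be the best sum of a strictly increasing subsequence ending at i:
i:      1  2  3  4  5  6  7  8  9 10 11 12 13 14 15
a[i]:   9 15 10  8  2  7 14  5 11  1 13  3  4 12  6
S:      9 24 19  8  2  9 33  7 30  1 43  5  9 42 15
Maximum is 43 (e.g. 9 + 10 + 11 + 13).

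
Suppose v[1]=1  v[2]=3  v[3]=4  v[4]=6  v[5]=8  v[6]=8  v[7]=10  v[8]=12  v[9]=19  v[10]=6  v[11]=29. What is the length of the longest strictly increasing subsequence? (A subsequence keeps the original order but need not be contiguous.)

Track the smallest tail for each achievable length (strict):
1 → extends → [1]
3 → extends → [1, 3]
4 → extends → [1, 3, 4]
6 → extends → [1, 3, 4, 6]
8 → extends → [1, 3, 4, 6, 8]
8 → already a tail → [1, 3, 4, 6, 8]
10 → extends → [1, 3, 4, 6, 8, 10]
12 → extends → [1, 3, 4, 6, 8, 10, 12]
19 → extends → [1, 3, 4, 6, 8, 10, 12, 19]
6 → already a tail → [1, 3, 4, 6, 8, 10, 12, 19]
29 → extends → [1, 3, 4, 6, 8, 10, 12, 19, 29]
Nine tails, so the longest strictly increasing subsequence has length 9 (e.g. 1, 3, 4, 6, 8, 10, 12, 19, 29).

9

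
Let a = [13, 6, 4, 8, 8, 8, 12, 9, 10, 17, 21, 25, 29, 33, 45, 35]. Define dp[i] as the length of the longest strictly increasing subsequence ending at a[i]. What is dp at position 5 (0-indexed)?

dp[i] = 1 + max{dp[j] : j<i, a[j]<a[i]} (or 1 if no such j):
i:      0  1  2  3  4  5  6  7  8  9 10 11 12 13 14 15
a[i]:  13  6  4  8  8  8 12  9 10 17 21 25 29 33 45 35
dp:     1  1  1  2  2  2  3  3  4  5  6  7  8  9 10 10
At index 5 the value is 2.

2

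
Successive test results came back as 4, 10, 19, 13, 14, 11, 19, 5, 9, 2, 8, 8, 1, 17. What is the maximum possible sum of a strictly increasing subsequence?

Let S[i] be the best sum of a strictly increasing subsequence ending at i:
i:      1  2  3  4  5  6  7  8  9 10 11 12 13 14
a[i]:   4 10 19 13 14 11 19  5  9  2  8  8  1 17
S:      4 14 33 27 41 25 60  9 18  2 17 17  1 58
Maximum is 60 (e.g. 4 + 10 + 13 + 14 + 19).

60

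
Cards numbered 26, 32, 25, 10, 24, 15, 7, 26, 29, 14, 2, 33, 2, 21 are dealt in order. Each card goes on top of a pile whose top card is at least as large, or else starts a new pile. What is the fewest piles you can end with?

The minimum number of non-increasing subsequences covering a sequence equals the length of its longest strictly increasing subsequence.
LIS length is 5 (e.g. 10, 24, 26, 29, 33), so 5 piles are needed.

5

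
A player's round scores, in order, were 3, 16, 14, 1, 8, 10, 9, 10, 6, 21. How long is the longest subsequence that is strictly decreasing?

Let dp[i] be the longest strictly decreasing subsequence ending at i:
i:      1  2  3  4  5  6  7  8  9 10
a[i]:   3 16 14  1  8 10  9 10  6 21
dp:     1  1  2  3  3  3  4  3  5  1
Maximum is 5.

5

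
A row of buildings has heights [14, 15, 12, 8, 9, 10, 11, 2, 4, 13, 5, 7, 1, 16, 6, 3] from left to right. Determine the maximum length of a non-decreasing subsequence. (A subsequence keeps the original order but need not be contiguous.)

6

Track the smallest tail for each achievable length (allowing ties):
14 → extends → [14]
15 → extends → [14, 15]
12 → replaces 14 → [12, 15]
8 → replaces 12 → [8, 15]
9 → replaces 15 → [8, 9]
10 → extends → [8, 9, 10]
11 → extends → [8, 9, 10, 11]
2 → replaces 8 → [2, 9, 10, 11]
4 → replaces 9 → [2, 4, 10, 11]
13 → extends → [2, 4, 10, 11, 13]
5 → replaces 10 → [2, 4, 5, 11, 13]
7 → replaces 11 → [2, 4, 5, 7, 13]
1 → replaces 2 → [1, 4, 5, 7, 13]
16 → extends → [1, 4, 5, 7, 13, 16]
6 → replaces 7 → [1, 4, 5, 6, 13, 16]
3 → replaces 4 → [1, 3, 5, 6, 13, 16]
Six tails, so the longest non-decreasing subsequence has length 6 (e.g. 8, 9, 10, 11, 13, 16).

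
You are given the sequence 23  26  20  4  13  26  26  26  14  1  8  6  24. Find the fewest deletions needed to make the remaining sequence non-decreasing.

8

Fewest deletions = n − (longest non-decreasing subsequence).
i:      1  2  3  4  5  6  7  8  9 10 11 12 13
a[i]:  23 26 20  4 13 26 26 26 14  1  8  6 24
dp:     1  2  1  1  2  3  4  5  3  1  2  2  4
max dp = 5, so deletions = 13 − 5 = 8.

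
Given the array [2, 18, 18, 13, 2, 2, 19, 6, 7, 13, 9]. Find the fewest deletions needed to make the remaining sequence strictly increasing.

Fewest deletions = n − (longest strictly increasing subsequence).
Patience tails:
2 → extends → [2]
18 → extends → [2, 18]
18 → already a tail → [2, 18]
13 → replaces 18 → [2, 13]
2 → already a tail → [2, 13]
2 → already a tail → [2, 13]
19 → extends → [2, 13, 19]
6 → replaces 13 → [2, 6, 19]
7 → replaces 19 → [2, 6, 7]
13 → extends → [2, 6, 7, 13]
9 → replaces 13 → [2, 6, 7, 9]
Longest strictly increasing subsequence has length 4, so deletions = 11 − 4 = 7.

7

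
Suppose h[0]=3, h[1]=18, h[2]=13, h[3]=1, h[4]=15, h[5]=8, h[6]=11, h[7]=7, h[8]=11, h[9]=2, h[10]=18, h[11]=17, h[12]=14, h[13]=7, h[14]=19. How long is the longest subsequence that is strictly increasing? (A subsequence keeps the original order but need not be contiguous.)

5

Track the smallest tail for each achievable length (strict):
3 → extends → [3]
18 → extends → [3, 18]
13 → replaces 18 → [3, 13]
1 → replaces 3 → [1, 13]
15 → extends → [1, 13, 15]
8 → replaces 13 → [1, 8, 15]
11 → replaces 15 → [1, 8, 11]
7 → replaces 8 → [1, 7, 11]
11 → already a tail → [1, 7, 11]
2 → replaces 7 → [1, 2, 11]
18 → extends → [1, 2, 11, 18]
17 → replaces 18 → [1, 2, 11, 17]
14 → replaces 17 → [1, 2, 11, 14]
7 → replaces 11 → [1, 2, 7, 14]
19 → extends → [1, 2, 7, 14, 19]
Five tails, so the longest strictly increasing subsequence has length 5 (e.g. 3, 13, 15, 18, 19).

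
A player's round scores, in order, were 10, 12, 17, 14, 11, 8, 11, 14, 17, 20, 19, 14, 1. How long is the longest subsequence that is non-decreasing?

6

Let dp[i] be the length of the longest such subsequence ending at index i:
i:      1  2  3  4  5  6  7  8  9 10 11 12 13
a[i]:  10 12 17 14 11  8 11 14 17 20 19 14  1
dp:     1  2  3  3  2  1  3  4  5  6  6  5  1
Maximum dp value is 6.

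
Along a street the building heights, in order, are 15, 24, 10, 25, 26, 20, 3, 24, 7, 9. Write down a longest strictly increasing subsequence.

15, 24, 25, 26

Patience tails give the LIS length; then backtrack through the dp parents:
15 → extends → [15]
24 → extends → [15, 24]
10 → replaces 15 → [10, 24]
25 → extends → [10, 24, 25]
26 → extends → [10, 24, 25, 26]
20 → replaces 24 → [10, 20, 25, 26]
3 → replaces 10 → [3, 20, 25, 26]
24 → replaces 25 → [3, 20, 24, 26]
7 → replaces 20 → [3, 7, 24, 26]
9 → replaces 24 → [3, 7, 9, 26]
Length 4; one witness is 15, 24, 25, 26.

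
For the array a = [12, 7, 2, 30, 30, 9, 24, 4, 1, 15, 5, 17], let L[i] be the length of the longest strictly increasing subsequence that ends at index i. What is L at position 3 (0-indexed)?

2

dp[i] = 1 + max{dp[j] : j<i, a[j]<a[i]} (or 1 if no such j):
i:      0  1  2  3  4  5  6  7  8  9 10 11
a[i]:  12  7  2 30 30  9 24  4  1 15  5 17
dp:     1  1  1  2  2  2  3  2  1  3  3  4
At index 3 the value is 2.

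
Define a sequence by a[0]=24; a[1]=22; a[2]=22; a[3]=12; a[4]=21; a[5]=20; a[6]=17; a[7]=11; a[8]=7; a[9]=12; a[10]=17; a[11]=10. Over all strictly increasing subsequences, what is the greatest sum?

40

Let S[i] be the best sum of a strictly increasing subsequence ending at i:
i:      0  1  2  3  4  5  6  7  8  9 10 11
a[i]:  24 22 22 12 21 20 17 11  7 12 17 10
S:     24 22 22 12 33 32 29 11  7 23 40 17
Maximum is 40 (e.g. 11 + 12 + 17).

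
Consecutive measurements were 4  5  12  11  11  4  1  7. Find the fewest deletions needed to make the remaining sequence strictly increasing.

Fewest deletions = n − (longest strictly increasing subsequence).
i:      1  2  3  4  5  6  7  8
a[i]:   4  5 12 11 11  4  1  7
dp:     1  2  3  3  3  1  1  3
max dp = 3, so deletions = 8 − 3 = 5.

5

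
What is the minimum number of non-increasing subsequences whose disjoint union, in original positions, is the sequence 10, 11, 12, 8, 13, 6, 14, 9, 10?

Place each on the leftmost legal pile:
10 → new pile 1 (tops now [10])
11 → new pile 2 (tops now [10, 11])
12 → new pile 3 (tops now [10, 11, 12])
8 → pile 1 (tops now [8, 11, 12])
13 → new pile 4 (tops now [8, 11, 12, 13])
6 → pile 1 (tops now [6, 11, 12, 13])
14 → new pile 5 (tops now [6, 11, 12, 13, 14])
9 → pile 2 (tops now [6, 9, 12, 13, 14])
10 → pile 3 (tops now [6, 9, 10, 13, 14])
Five piles.

5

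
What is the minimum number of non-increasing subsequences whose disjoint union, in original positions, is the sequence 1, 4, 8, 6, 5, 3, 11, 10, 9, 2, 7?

The minimum number of non-increasing subsequences covering a sequence equals the length of its longest strictly increasing subsequence.
LIS length is 4 (e.g. 1, 4, 8, 11), so 4 piles are needed.

4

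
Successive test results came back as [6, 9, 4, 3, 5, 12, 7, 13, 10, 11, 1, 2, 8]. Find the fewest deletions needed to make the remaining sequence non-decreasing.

Fewest deletions = n − (longest non-decreasing subsequence).
i:      1  2  3  4  5  6  7  8  9 10 11 12 13
a[i]:   6  9  4  3  5 12  7 13 10 11  1  2  8
dp:     1  2  1  1  2  3  3  4  4  5  1  2  4
max dp = 5, so deletions = 13 − 5 = 8.

8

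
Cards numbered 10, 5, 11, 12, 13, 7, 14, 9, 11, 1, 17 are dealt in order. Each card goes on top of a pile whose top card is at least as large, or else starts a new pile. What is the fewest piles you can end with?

6

The minimum number of non-increasing subsequences covering a sequence equals the length of its longest strictly increasing subsequence.
LIS length is 6 (e.g. 10, 11, 12, 13, 14, 17), so 6 piles are needed.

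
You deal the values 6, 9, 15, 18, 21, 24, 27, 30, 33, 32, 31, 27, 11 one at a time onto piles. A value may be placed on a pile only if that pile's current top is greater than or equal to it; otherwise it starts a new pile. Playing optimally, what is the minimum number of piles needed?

9

Place each on the leftmost legal pile:
6 → new pile 1 (tops now [6])
9 → new pile 2 (tops now [6, 9])
15 → new pile 3 (tops now [6, 9, 15])
18 → new pile 4 (tops now [6, 9, 15, 18])
21 → new pile 5 (tops now [6, 9, 15, 18, 21])
24 → new pile 6 (tops now [6, 9, 15, 18, 21, 24])
27 → new pile 7 (tops now [6, 9, 15, 18, 21, 24, 27])
30 → new pile 8 (tops now [6, 9, 15, 18, 21, 24, 27, 30])
33 → new pile 9 (tops now [6, 9, 15, 18, 21, 24, 27, 30, 33])
32 → pile 9 (tops now [6, 9, 15, 18, 21, 24, 27, 30, 32])
31 → pile 9 (tops now [6, 9, 15, 18, 21, 24, 27, 30, 31])
27 → pile 7 (tops now [6, 9, 15, 18, 21, 24, 27, 30, 31])
11 → pile 3 (tops now [6, 9, 11, 18, 21, 24, 27, 30, 31])
Nine piles.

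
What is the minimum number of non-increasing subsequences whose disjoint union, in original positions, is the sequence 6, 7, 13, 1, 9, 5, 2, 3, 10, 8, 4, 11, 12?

6

Place each on the leftmost legal pile:
6 → new pile 1 (tops now [6])
7 → new pile 2 (tops now [6, 7])
13 → new pile 3 (tops now [6, 7, 13])
1 → pile 1 (tops now [1, 7, 13])
9 → pile 3 (tops now [1, 7, 9])
5 → pile 2 (tops now [1, 5, 9])
2 → pile 2 (tops now [1, 2, 9])
3 → pile 3 (tops now [1, 2, 3])
10 → new pile 4 (tops now [1, 2, 3, 10])
8 → pile 4 (tops now [1, 2, 3, 8])
4 → pile 4 (tops now [1, 2, 3, 4])
11 → new pile 5 (tops now [1, 2, 3, 4, 11])
12 → new pile 6 (tops now [1, 2, 3, 4, 11, 12])
Six piles.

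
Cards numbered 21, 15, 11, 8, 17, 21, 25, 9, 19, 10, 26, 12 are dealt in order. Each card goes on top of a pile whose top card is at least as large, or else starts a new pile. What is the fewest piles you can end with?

5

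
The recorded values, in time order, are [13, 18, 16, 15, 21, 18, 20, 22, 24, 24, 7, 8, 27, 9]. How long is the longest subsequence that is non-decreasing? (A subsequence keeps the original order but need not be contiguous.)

8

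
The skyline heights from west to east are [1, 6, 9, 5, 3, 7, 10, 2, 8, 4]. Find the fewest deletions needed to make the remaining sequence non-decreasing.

6

Fewest deletions = n − (longest non-decreasing subsequence).
i:      1  2  3  4  5  6  7  8  9 10
a[i]:   1  6  9  5  3  7 10  2  8  4
dp:     1  2  3  2  2  3  4  2  4  3
max dp = 4, so deletions = 10 − 4 = 6.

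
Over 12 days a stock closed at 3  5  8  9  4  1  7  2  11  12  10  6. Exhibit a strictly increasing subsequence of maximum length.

3, 5, 8, 9, 11, 12

Patience tails give the LIS length; then backtrack through the dp parents:
3 → extends → [3]
5 → extends → [3, 5]
8 → extends → [3, 5, 8]
9 → extends → [3, 5, 8, 9]
4 → replaces 5 → [3, 4, 8, 9]
1 → replaces 3 → [1, 4, 8, 9]
7 → replaces 8 → [1, 4, 7, 9]
2 → replaces 4 → [1, 2, 7, 9]
11 → extends → [1, 2, 7, 9, 11]
12 → extends → [1, 2, 7, 9, 11, 12]
10 → replaces 11 → [1, 2, 7, 9, 10, 12]
6 → replaces 7 → [1, 2, 6, 9, 10, 12]
Length 6; one witness is 3, 5, 8, 9, 11, 12.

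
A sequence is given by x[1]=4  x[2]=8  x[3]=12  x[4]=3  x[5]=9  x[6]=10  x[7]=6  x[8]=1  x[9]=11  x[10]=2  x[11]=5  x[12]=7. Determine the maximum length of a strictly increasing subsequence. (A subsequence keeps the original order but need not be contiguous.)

Let dp[i] be the length of the longest such subsequence ending at index i:
i:      1  2  3  4  5  6  7  8  9 10 11 12
x[i]:   4  8 12  3  9 10  6  1 11  2  5  7
dp:     1  2  3  1  3  4  2  1  5  2  3  4
Maximum dp value is 5.

5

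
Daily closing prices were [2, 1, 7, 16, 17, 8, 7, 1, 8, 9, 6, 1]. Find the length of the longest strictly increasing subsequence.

Let dp[i] be the length of the longest such subsequence ending at index i:
i:      1  2  3  4  5  6  7  8  9 10 11 12
a[i]:   2  1  7 16 17  8  7  1  8  9  6  1
dp:     1  1  2  3  4  3  2  1  3  4  2  1
Maximum dp value is 4.

4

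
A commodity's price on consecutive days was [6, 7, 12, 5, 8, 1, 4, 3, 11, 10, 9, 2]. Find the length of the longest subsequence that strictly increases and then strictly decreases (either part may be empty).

inc[i] = longest strictly increasing subsequence ending at i; dec[i] = longest strictly decreasing subsequence starting at i:
i:      1  2  3  4  5  6  7  8  9 10 11 12
a[i]:   6  7 12  5  8  1  4  3 11 10  9  2
inc:    1  2  3  1  3  1  2  2  4  4  4  2
dec:    5  5  5  4  4  1  3  2  4  3  2  1
Best peak at i=3 (value 12): inc=3, dec=5, length 3+5−1 = 7.

7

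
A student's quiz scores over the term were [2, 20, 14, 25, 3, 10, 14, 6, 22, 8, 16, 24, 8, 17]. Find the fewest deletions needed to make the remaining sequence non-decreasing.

Fewest deletions = n − (longest non-decreasing subsequence).
Patience tails:
2 → extends → [2]
20 → extends → [2, 20]
14 → replaces 20 → [2, 14]
25 → extends → [2, 14, 25]
3 → replaces 14 → [2, 3, 25]
10 → replaces 25 → [2, 3, 10]
14 → extends → [2, 3, 10, 14]
6 → replaces 10 → [2, 3, 6, 14]
22 → extends → [2, 3, 6, 14, 22]
8 → replaces 14 → [2, 3, 6, 8, 22]
16 → replaces 22 → [2, 3, 6, 8, 16]
24 → extends → [2, 3, 6, 8, 16, 24]
8 → replaces 16 → [2, 3, 6, 8, 8, 24]
17 → replaces 24 → [2, 3, 6, 8, 8, 17]
Longest non-decreasing subsequence has length 6, so deletions = 14 − 6 = 8.

8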